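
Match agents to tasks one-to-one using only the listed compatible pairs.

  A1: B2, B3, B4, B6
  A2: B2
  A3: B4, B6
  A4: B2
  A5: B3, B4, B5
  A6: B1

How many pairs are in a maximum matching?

Unit-capacity flow: source→left, listed edges, right→sink; max matching = max flow.
Augmenting path A1→B2 (+1); matched 1.
Augmenting path A3→B4 (+1); matched 2.
Augmenting path A5→B3 (+1); matched 3.
Augmenting path A6→B1 (+1); matched 4.
Augmenting path A2→B2→A1→B6 (+1); matched 5.
No augmenting path remains; maximum matching = 5.
König certificate: {A1, A3, A5, A6, B2} is a vertex cover of size 5 (every listed pair touches it), so no matching can be larger.

5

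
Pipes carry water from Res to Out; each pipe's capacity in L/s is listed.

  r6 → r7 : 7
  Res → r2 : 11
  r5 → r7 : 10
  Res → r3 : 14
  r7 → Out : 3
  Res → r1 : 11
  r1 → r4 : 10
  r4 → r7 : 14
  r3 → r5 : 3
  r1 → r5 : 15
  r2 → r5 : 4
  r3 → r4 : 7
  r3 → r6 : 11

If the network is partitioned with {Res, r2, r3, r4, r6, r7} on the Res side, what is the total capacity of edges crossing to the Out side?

Edges leaving {Res, r2, r3, r4, r6, r7}: Res→r1 (11), r2→r5 (4), r3→r5 (3), r7→Out (3).
Cut capacity = 11 + 4 + 3 + 3 = 21.

21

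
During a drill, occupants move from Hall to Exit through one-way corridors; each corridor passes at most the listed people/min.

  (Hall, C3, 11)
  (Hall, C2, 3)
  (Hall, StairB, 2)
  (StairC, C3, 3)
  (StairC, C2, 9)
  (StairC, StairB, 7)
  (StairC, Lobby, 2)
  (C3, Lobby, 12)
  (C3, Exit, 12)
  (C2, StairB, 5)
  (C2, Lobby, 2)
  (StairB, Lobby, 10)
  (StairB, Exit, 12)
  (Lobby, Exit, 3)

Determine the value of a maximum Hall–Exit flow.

16

Augment Hall→C3→Exit: bottleneck 11, flow now 11.
Augment Hall→StairB→Exit: bottleneck 2, flow now 13.
Augment Hall→C2→StairB→Exit: bottleneck 3, flow now 16.
No augmenting path remains; maximum flow = 16.
In the residual graph, reachable from Hall: {Hall}.
Min-cut edges: Hall→C3 (11), Hall→C2 (3), Hall→StairB (2); capacity 11 + 3 + 2 = 16.
This cut is saturated, so no flow can exceed 16.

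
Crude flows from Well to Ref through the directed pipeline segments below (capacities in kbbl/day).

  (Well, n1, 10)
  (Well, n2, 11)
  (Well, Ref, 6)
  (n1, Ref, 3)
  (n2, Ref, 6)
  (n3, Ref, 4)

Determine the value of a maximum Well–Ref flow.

15

Augment Well→Ref: bottleneck 6, flow now 6.
Augment Well→n1→Ref: bottleneck 3, flow now 9.
Augment Well→n2→Ref: bottleneck 6, flow now 15.
No augmenting path remains; maximum flow = 15.
In the residual graph, reachable from Well: {Well, n1, n2}.
Min-cut edges: Well→Ref (6), n1→Ref (3), n2→Ref (6); capacity 6 + 3 + 6 = 15.
This cut is saturated, so no flow can exceed 15.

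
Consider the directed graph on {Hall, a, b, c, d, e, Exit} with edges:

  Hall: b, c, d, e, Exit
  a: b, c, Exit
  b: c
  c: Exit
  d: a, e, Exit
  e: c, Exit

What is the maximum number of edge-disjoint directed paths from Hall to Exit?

4

Assign every edge capacity 1; by Menger, the answer equals the max flow.
Path Hall→Exit (+1); total 1.
Path Hall→c→Exit (+1); total 2.
Path Hall→d→Exit (+1); total 3.
Path Hall→e→Exit (+1); total 4.
No residual Hall→Exit path; max flow = 4.
Certifying cut of size 4: {Hall→Exit, Hall→d, Hall→e, c→Exit}.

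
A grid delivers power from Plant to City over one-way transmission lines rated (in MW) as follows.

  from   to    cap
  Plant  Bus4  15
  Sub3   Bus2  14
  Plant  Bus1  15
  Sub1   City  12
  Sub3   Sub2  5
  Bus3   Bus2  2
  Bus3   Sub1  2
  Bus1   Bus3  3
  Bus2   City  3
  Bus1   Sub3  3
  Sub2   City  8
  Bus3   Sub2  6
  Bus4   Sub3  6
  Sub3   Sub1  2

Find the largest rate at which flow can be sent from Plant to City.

12

Augment Plant→Bus1→Sub3→Bus2→City: bottleneck 3, flow now 3.
Augment Plant→Bus1→Bus3→Sub1→City: bottleneck 2, flow now 5.
Augment Plant→Bus1→Bus3→Sub2→City: bottleneck 1, flow now 6.
Augment Plant→Bus4→Sub3→Sub1→City: bottleneck 2, flow now 8.
Augment Plant→Bus4→Sub3→Sub2→City: bottleneck 4, flow now 12.
No augmenting path remains; maximum flow = 12.
In the residual graph, reachable from Plant: {Plant, Bus1, Bus4}.
Min-cut edges: Bus1→Sub3 (3), Bus1→Bus3 (3), Bus4→Sub3 (6); capacity 3 + 3 + 6 = 12.
This cut is saturated, so no flow can exceed 12.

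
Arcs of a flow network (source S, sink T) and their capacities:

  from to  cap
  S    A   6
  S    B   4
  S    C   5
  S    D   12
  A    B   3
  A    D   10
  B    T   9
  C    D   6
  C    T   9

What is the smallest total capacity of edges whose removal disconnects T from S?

Augment S→B→T: bottleneck 4, flow now 4.
Augment S→C→T: bottleneck 5, flow now 9.
Augment S→A→B→T: bottleneck 3, flow now 12.
No augmenting path remains; maximum flow = 12.
By max-flow min-cut, the minimum cut capacity equals the max flow.
In the residual graph, reachable from S: {S, A, D}.
Min-cut edges: S→B (4), S→C (5), A→B (3); capacity 4 + 5 + 3 = 12.

12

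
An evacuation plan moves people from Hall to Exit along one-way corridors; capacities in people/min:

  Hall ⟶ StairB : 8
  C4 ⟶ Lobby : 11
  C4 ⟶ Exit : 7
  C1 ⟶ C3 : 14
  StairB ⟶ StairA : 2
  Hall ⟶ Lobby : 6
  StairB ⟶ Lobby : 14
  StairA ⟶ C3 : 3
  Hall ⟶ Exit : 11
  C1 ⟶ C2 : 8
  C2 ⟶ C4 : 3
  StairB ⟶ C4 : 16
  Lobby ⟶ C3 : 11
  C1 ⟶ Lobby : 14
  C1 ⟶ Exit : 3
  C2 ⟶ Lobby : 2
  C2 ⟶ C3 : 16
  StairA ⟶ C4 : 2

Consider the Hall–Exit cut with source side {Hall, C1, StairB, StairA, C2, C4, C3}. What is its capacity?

Edges leaving {Hall, C1, StairB, StairA, C2, C4, C3}: Hall→Lobby (6), Hall→Exit (11), C1→Lobby (14), C1→Exit (3), StairB→Lobby (14), C2→Lobby (2), C4→Lobby (11), C4→Exit (7).
Cut capacity = 6 + 11 + 14 + 3 + 14 + 2 + 11 + 7 = 68.

68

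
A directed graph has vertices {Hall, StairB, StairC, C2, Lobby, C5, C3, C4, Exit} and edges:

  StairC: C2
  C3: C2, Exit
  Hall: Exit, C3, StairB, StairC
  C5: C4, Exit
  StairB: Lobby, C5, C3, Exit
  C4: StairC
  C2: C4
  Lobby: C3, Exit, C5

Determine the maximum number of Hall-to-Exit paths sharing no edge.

3

Assign every edge capacity 1; by Menger, the answer equals the max flow.
Path Hall→Exit (+1); total 1.
Path Hall→StairB→Exit (+1); total 2.
Path Hall→C3→Exit (+1); total 3.
No residual Hall→Exit path; max flow = 3.
Certifying cut of size 3: {Hall→C3, Hall→Exit, Hall→StairB}.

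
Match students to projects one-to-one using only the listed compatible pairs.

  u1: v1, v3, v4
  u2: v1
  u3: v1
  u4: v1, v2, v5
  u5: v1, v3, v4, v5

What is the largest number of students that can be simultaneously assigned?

Unit-capacity flow: source→left, listed edges, right→sink; max matching = max flow.
Augmenting path u1→v1 (+1); matched 1.
Augmenting path u4→v2 (+1); matched 2.
Augmenting path u5→v3 (+1); matched 3.
Augmenting path u2→v1→u1→v4 (+1); matched 4.
No augmenting path remains; maximum matching = 4.
König certificate: {u1, u4, u5, v1} is a vertex cover of size 4 (every listed pair touches it), so no matching can be larger.

4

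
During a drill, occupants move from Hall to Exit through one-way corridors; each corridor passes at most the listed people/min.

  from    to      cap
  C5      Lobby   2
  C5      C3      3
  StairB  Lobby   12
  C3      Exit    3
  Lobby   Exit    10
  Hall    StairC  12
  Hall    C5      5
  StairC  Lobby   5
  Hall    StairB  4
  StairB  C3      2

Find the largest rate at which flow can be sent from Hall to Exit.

13

Augment Hall→C5→C3→Exit: bottleneck 3, flow now 3.
Augment Hall→C5→Lobby→Exit: bottleneck 2, flow now 5.
Augment Hall→StairB→Lobby→Exit: bottleneck 4, flow now 9.
Augment Hall→StairC→Lobby→Exit: bottleneck 4, flow now 13.
No augmenting path remains; maximum flow = 13.
In the residual graph, reachable from Hall: {Hall, C5, StairB, StairC, C3, Lobby}.
Min-cut edges: C3→Exit (3), Lobby→Exit (10); capacity 3 + 10 = 13.
This cut is saturated, so no flow can exceed 13.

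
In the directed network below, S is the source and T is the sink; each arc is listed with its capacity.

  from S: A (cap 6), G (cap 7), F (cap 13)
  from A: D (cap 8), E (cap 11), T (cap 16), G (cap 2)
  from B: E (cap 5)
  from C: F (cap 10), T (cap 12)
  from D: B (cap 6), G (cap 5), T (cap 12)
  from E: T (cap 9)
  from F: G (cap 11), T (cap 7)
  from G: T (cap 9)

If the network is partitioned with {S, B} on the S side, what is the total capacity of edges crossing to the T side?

Edges leaving {S, B}: S→A (6), S→F (13), S→G (7), B→E (5).
Cut capacity = 6 + 13 + 7 + 5 = 31.

31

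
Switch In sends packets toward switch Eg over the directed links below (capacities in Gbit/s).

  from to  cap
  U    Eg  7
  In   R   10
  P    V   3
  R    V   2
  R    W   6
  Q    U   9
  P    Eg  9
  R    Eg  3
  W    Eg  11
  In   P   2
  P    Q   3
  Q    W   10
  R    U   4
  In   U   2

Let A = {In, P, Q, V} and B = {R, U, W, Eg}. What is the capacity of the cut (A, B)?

40

Edges leaving {In, P, Q, V}: In→R (10), In→U (2), P→Eg (9), Q→U (9), Q→W (10).
Cut capacity = 10 + 2 + 9 + 9 + 10 = 40.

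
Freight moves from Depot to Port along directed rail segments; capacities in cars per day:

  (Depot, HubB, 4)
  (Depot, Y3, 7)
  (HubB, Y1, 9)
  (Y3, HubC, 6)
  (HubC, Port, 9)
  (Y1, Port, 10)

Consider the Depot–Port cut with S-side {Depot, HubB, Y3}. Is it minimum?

No — its capacity is 15, but the minimum cut has capacity 10.

Given cut capacity: 9 + 6 = 15.
Augment Depot→HubB→Y1→Port: bottleneck 4, flow now 4.
Augment Depot→Y3→HubC→Port: bottleneck 6, flow now 10.
No augmenting path remains; maximum flow = 10.
In the residual graph, reachable from Depot: {Depot, Y3}.
Min-cut edges: Depot→HubB (4), Y3→HubC (6); capacity 4 + 6 = 10.
Cut capacity 15 exceeds the max flow 10, so it is not minimum.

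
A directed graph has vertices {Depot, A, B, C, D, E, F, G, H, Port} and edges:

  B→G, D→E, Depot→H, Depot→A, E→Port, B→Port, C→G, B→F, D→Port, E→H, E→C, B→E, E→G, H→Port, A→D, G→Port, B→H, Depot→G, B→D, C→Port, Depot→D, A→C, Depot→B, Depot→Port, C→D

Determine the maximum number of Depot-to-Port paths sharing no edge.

Assign every edge capacity 1; by Menger, the answer equals the max flow.
Path Depot→Port (+1); total 1.
Path Depot→B→Port (+1); total 2.
Path Depot→D→Port (+1); total 3.
Path Depot→G→Port (+1); total 4.
Path Depot→H→Port (+1); total 5.
Path Depot→A→C→Port (+1); total 6.
No residual Depot→Port path; max flow = 6.
Certifying cut of size 6: {Depot→A, Depot→B, Depot→D, Depot→G, Depot→H, Depot→Port}.

6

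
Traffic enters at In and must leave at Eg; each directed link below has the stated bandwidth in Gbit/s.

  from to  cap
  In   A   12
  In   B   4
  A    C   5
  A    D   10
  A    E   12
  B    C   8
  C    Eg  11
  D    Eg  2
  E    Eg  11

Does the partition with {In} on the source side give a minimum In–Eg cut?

Yes — it is a minimum cut (capacity 16).

Given cut capacity: 12 + 4 = 16.
Augment In→A→C→Eg: bottleneck 5, flow now 5.
Augment In→A→D→Eg: bottleneck 2, flow now 7.
Augment In→A→E→Eg: bottleneck 5, flow now 12.
Augment In→B→C→Eg: bottleneck 4, flow now 16.
No augmenting path remains; maximum flow = 16.
Cut capacity 16 equals the max flow, so it is a minimum cut.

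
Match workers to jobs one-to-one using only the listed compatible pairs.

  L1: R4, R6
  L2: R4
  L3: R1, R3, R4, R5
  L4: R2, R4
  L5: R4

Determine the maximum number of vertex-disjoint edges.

Unit-capacity flow: source→left, listed edges, right→sink; max matching = max flow.
Augmenting path L1→R4 (+1); matched 1.
Augmenting path L3→R1 (+1); matched 2.
Augmenting path L4→R2 (+1); matched 3.
Augmenting path L2→R4→L1→R6 (+1); matched 4.
No augmenting path remains; maximum matching = 4.
König certificate: {L1, L3, L4, R4} is a vertex cover of size 4 (every listed pair touches it), so no matching can be larger.

4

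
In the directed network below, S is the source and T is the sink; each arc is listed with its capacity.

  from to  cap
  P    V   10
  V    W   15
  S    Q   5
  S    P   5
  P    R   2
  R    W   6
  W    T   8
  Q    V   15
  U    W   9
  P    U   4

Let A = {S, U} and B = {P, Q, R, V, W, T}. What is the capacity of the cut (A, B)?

19

Edges leaving {S, U}: S→P (5), S→Q (5), U→W (9).
Cut capacity = 5 + 5 + 9 = 19.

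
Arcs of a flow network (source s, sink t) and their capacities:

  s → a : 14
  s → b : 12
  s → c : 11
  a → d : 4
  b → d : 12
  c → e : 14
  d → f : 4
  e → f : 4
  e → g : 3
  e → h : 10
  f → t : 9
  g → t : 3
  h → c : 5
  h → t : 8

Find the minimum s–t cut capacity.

Augment s→a→d→f→t: bottleneck 4, flow now 4.
Augment s→c→e→f→t: bottleneck 4, flow now 8.
Augment s→c→e→g→t: bottleneck 3, flow now 11.
Augment s→c→e→h→t: bottleneck 4, flow now 15.
No augmenting path remains; maximum flow = 15.
By max-flow min-cut, the minimum cut capacity equals the max flow.
In the residual graph, reachable from s: {s, a, b, d}.
Min-cut edges: s→c (11), d→f (4); capacity 11 + 4 = 15.

15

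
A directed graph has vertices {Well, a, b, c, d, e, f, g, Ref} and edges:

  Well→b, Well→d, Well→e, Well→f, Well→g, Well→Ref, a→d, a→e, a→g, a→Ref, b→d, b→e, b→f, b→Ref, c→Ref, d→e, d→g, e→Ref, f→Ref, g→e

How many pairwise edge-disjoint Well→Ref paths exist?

4

Assign every edge capacity 1; by Menger, the answer equals the max flow.
Path Well→Ref (+1); total 1.
Path Well→b→Ref (+1); total 2.
Path Well→e→Ref (+1); total 3.
Path Well→f→Ref (+1); total 4.
No residual Well→Ref path; max flow = 4.
Certifying cut of size 4: {Well→Ref, Well→b, Well→f, e→Ref}.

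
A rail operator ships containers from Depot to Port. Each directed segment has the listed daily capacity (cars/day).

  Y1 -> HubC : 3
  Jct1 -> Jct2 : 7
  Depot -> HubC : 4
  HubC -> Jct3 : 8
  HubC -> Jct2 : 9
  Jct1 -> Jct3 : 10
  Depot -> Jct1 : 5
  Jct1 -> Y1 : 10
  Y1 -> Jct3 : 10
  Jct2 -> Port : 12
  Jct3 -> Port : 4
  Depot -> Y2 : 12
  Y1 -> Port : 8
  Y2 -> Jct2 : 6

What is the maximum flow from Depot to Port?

15

Augment Depot→Jct1→Jct2→Port: bottleneck 5, flow now 5.
Augment Depot→HubC→Jct2→Port: bottleneck 4, flow now 9.
Augment Depot→Y2→Jct2→Port: bottleneck 3, flow now 12.
Augment Depot→Y2→Jct2→Jct1→Y1→Port: bottleneck 3, flow now 15. (uses reverse residual edge)
No augmenting path remains; maximum flow = 15.
In the residual graph, reachable from Depot: {Depot, Y2}.
Min-cut edges: Depot→Jct1 (5), Depot→HubC (4), Y2→Jct2 (6); capacity 5 + 4 + 6 = 15.
This cut is saturated, so no flow can exceed 15.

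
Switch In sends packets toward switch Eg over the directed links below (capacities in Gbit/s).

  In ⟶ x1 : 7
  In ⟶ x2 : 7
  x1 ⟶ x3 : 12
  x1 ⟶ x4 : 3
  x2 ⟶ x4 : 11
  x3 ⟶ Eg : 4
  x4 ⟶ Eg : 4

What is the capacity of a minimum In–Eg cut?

8

Augment In→x1→x3→Eg: bottleneck 4, flow now 4.
Augment In→x1→x4→Eg: bottleneck 3, flow now 7.
Augment In→x2→x4→Eg: bottleneck 1, flow now 8.
No augmenting path remains; maximum flow = 8.
By max-flow min-cut, the minimum cut capacity equals the max flow.
In the residual graph, reachable from In: {In, x1, x2, x3, x4}.
Min-cut edges: x3→Eg (4), x4→Eg (4); capacity 4 + 4 = 8.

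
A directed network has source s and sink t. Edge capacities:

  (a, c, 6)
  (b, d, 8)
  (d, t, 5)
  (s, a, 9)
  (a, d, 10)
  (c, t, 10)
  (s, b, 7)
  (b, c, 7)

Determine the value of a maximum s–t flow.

15

Augment s→a→c→t: bottleneck 6, flow now 6.
Augment s→a→d→t: bottleneck 3, flow now 9.
Augment s→b→c→t: bottleneck 4, flow now 13.
Augment s→b→d→t: bottleneck 2, flow now 15.
No augmenting path remains; maximum flow = 15.
In the residual graph, reachable from s: {s, a, b, c, d}.
Min-cut edges: c→t (10), d→t (5); capacity 10 + 5 = 15.
This cut is saturated, so no flow can exceed 15.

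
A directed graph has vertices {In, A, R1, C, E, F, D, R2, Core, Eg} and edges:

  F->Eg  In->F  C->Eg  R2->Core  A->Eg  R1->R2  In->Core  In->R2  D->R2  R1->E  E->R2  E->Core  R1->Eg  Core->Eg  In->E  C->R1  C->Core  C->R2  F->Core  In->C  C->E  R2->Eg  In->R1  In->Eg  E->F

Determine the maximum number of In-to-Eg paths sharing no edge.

6

Assign every edge capacity 1; by Menger, the answer equals the max flow.
Path In→Eg (+1); total 1.
Path In→R1→Eg (+1); total 2.
Path In→C→Eg (+1); total 3.
Path In→F→Eg (+1); total 4.
Path In→R2→Eg (+1); total 5.
Path In→Core→Eg (+1); total 6.
No residual In→Eg path; max flow = 6.
Certifying cut of size 6: {Core→Eg, F→Eg, In→C, In→Eg, In→R1, R2→Eg}.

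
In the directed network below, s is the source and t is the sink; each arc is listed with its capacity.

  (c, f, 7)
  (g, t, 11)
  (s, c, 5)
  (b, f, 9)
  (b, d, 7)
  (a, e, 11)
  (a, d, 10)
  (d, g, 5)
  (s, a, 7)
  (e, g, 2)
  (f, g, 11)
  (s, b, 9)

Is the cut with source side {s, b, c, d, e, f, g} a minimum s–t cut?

Given cut capacity: 7 + 11 = 18.
Augment s→a→d→g→t: bottleneck 5, flow now 5.
Augment s→a→e→g→t: bottleneck 2, flow now 7.
Augment s→b→f→g→t: bottleneck 4, flow now 11.
No augmenting path remains; maximum flow = 11.
In the residual graph, reachable from s: {s, a, b, c, d, e, f, g}.
Min-cut edges: g→t (11); capacity 11 = 11.
Cut capacity 18 exceeds the max flow 11, so it is not minimum.

No — its capacity is 18, but the minimum cut has capacity 11.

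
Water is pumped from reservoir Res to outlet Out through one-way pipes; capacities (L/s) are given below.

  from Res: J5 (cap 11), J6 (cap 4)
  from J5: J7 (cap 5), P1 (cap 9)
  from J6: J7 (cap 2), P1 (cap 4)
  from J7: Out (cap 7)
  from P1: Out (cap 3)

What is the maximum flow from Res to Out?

10

Augment Res→J5→J7→Out: bottleneck 5, flow now 5.
Augment Res→J5→P1→Out: bottleneck 3, flow now 8.
Augment Res→J6→J7→Out: bottleneck 2, flow now 10.
No augmenting path remains; maximum flow = 10.
In the residual graph, reachable from Res: {Res, J5, J6, P1}.
Min-cut edges: J5→J7 (5), J6→J7 (2), P1→Out (3); capacity 5 + 2 + 3 = 10.
This cut is saturated, so no flow can exceed 10.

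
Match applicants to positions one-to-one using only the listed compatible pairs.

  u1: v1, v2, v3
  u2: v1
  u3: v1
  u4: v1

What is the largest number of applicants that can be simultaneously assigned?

2

Unit-capacity flow: source→left, listed edges, right→sink; max matching = max flow.
Augmenting path u1→v1 (+1); matched 1.
Augmenting path u2→v1→u1→v2 (+1); matched 2.
No augmenting path remains; maximum matching = 2.
König certificate: {u1, v1} is a vertex cover of size 2 (every listed pair touches it), so no matching can be larger.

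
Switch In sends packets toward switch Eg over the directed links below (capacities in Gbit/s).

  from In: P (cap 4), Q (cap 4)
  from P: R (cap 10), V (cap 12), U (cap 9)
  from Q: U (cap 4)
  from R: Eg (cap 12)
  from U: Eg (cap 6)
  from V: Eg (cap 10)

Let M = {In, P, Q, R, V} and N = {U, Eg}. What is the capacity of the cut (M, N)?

35

Edges leaving {In, P, Q, R, V}: P→U (9), Q→U (4), R→Eg (12), V→Eg (10).
Cut capacity = 9 + 4 + 12 + 10 = 35.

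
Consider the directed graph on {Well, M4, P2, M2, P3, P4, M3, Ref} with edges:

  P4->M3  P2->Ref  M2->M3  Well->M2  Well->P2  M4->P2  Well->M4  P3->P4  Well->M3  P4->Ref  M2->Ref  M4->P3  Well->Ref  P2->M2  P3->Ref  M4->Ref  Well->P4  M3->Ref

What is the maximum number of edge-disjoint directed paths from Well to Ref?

6

Assign every edge capacity 1; by Menger, the answer equals the max flow.
Path Well→Ref (+1); total 1.
Path Well→M4→Ref (+1); total 2.
Path Well→P2→Ref (+1); total 3.
Path Well→M2→Ref (+1); total 4.
Path Well→P4→Ref (+1); total 5.
Path Well→M3→Ref (+1); total 6.
No residual Well→Ref path; max flow = 6.
Certifying cut of size 6: {Well→M2, Well→M3, Well→M4, Well→P2, Well→P4, Well→Ref}.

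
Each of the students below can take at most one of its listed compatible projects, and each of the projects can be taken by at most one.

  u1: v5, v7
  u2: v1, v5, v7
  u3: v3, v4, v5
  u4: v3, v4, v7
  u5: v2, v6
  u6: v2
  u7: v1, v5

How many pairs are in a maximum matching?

7

Unit-capacity flow: source→left, listed edges, right→sink; max matching = max flow.
Augmenting path u1→v5 (+1); matched 1.
Augmenting path u2→v1 (+1); matched 2.
Augmenting path u3→v3 (+1); matched 3.
Augmenting path u4→v4 (+1); matched 4.
Augmenting path u5→v2 (+1); matched 5.
Augmenting path u6→v2→u5→v6 (+1); matched 6.
Augmenting path u7→v1→u2→v7 (+1); matched 7.
No augmenting path remains; maximum matching = 7.
König certificate: {u1, u2, u3, u4, u5, u6, u7} is a vertex cover of size 7 (every listed pair touches it), so no matching can be larger.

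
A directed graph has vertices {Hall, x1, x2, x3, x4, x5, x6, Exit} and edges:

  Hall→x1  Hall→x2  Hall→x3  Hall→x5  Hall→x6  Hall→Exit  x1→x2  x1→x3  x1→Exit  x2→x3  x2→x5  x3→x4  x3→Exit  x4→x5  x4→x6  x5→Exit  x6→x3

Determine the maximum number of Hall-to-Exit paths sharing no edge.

4

Assign every edge capacity 1; by Menger, the answer equals the max flow.
Path Hall→Exit (+1); total 1.
Path Hall→x1→Exit (+1); total 2.
Path Hall→x3→Exit (+1); total 3.
Path Hall→x5→Exit (+1); total 4.
No residual Hall→Exit path; max flow = 4.
Certifying cut of size 4: {Hall→Exit, Hall→x1, x3→Exit, x5→Exit}.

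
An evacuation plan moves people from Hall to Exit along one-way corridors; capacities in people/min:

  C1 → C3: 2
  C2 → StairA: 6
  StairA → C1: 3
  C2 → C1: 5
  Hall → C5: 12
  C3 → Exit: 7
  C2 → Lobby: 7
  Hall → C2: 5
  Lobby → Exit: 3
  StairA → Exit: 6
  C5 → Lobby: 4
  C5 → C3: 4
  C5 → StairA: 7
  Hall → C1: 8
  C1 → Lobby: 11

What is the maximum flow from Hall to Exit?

15

Augment Hall→C2→Lobby→Exit: bottleneck 3, flow now 3.
Augment Hall→C2→StairA→Exit: bottleneck 2, flow now 5.
Augment Hall→C5→C3→Exit: bottleneck 4, flow now 9.
Augment Hall→C5→StairA→Exit: bottleneck 4, flow now 13.
Augment Hall→C1→C3→Exit: bottleneck 2, flow now 15.
No augmenting path remains; maximum flow = 15.
In the residual graph, reachable from Hall: {Hall, C2, C5, C1, Lobby, StairA}.
Min-cut edges: C5→C3 (4), C1→C3 (2), Lobby→Exit (3), StairA→Exit (6); capacity 4 + 2 + 3 + 6 = 15.
This cut is saturated, so no flow can exceed 15.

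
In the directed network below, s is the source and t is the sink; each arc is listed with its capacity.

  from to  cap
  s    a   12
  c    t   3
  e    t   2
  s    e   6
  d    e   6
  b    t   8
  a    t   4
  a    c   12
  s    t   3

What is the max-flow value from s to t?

12

Augment s→t: bottleneck 3, flow now 3.
Augment s→a→t: bottleneck 4, flow now 7.
Augment s→e→t: bottleneck 2, flow now 9.
Augment s→a→c→t: bottleneck 3, flow now 12.
No augmenting path remains; maximum flow = 12.
In the residual graph, reachable from s: {s, a, c, e}.
Min-cut edges: s→t (3), a→t (4), c→t (3), e→t (2); capacity 3 + 4 + 3 + 2 = 12.
This cut is saturated, so no flow can exceed 12.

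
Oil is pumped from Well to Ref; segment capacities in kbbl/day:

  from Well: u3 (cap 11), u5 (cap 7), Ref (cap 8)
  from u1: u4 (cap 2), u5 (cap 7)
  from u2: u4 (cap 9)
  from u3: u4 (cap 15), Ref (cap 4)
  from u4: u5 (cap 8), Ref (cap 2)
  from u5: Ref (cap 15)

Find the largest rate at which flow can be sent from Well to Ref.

26

Augment Well→Ref: bottleneck 8, flow now 8.
Augment Well→u3→Ref: bottleneck 4, flow now 12.
Augment Well→u5→Ref: bottleneck 7, flow now 19.
Augment Well→u3→u4→Ref: bottleneck 2, flow now 21.
Augment Well→u3→u4→u5→Ref: bottleneck 5, flow now 26.
No augmenting path remains; maximum flow = 26.
In the residual graph, reachable from Well: {Well}.
Min-cut edges: Well→u3 (11), Well→u5 (7), Well→Ref (8); capacity 11 + 7 + 8 = 26.
This cut is saturated, so no flow can exceed 26.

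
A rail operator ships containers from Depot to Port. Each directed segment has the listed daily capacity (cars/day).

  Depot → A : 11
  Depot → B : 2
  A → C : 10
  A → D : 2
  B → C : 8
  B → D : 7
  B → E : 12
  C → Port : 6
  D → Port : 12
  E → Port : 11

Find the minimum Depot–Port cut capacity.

10

Augment Depot→A→C→Port: bottleneck 6, flow now 6.
Augment Depot→A→D→Port: bottleneck 2, flow now 8.
Augment Depot→B→D→Port: bottleneck 2, flow now 10.
No augmenting path remains; maximum flow = 10.
By max-flow min-cut, the minimum cut capacity equals the max flow.
In the residual graph, reachable from Depot: {Depot, A, C}.
Min-cut edges: Depot→B (2), A→D (2), C→Port (6); capacity 2 + 2 + 6 = 10.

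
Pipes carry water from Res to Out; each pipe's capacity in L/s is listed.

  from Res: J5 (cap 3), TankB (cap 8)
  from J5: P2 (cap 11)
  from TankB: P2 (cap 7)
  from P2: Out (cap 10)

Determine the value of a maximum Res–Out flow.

10

Augment Res→J5→P2→Out: bottleneck 3, flow now 3.
Augment Res→TankB→P2→Out: bottleneck 7, flow now 10.
No augmenting path remains; maximum flow = 10.
In the residual graph, reachable from Res: {Res, TankB}.
Min-cut edges: Res→J5 (3), TankB→P2 (7); capacity 3 + 7 = 10.
This cut is saturated, so no flow can exceed 10.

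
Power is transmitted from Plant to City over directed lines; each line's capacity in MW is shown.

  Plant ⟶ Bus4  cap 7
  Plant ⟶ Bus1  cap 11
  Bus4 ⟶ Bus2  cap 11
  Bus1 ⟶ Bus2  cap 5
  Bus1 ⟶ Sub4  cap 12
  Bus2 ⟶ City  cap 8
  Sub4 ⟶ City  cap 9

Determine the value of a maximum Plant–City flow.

17

Augment Plant→Bus4→Bus2→City: bottleneck 7, flow now 7.
Augment Plant→Bus1→Bus2→City: bottleneck 1, flow now 8.
Augment Plant→Bus1→Sub4→City: bottleneck 9, flow now 17.
No augmenting path remains; maximum flow = 17.
In the residual graph, reachable from Plant: {Plant, Bus4, Bus1, Bus2, Sub4}.
Min-cut edges: Bus2→City (8), Sub4→City (9); capacity 8 + 9 = 17.
This cut is saturated, so no flow can exceed 17.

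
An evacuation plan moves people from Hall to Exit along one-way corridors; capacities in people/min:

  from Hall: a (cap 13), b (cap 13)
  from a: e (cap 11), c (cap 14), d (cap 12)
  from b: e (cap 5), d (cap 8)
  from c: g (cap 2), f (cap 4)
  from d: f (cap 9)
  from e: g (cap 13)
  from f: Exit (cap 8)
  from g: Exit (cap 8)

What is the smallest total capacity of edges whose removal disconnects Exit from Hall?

16

Augment Hall→a→c→f→Exit: bottleneck 4, flow now 4.
Augment Hall→a→c→g→Exit: bottleneck 2, flow now 6.
Augment Hall→a→d→f→Exit: bottleneck 4, flow now 10.
Augment Hall→a→e→g→Exit: bottleneck 3, flow now 13.
Augment Hall→b→e→g→Exit: bottleneck 3, flow now 16.
No augmenting path remains; maximum flow = 16.
By max-flow min-cut, the minimum cut capacity equals the max flow.
In the residual graph, reachable from Hall: {Hall, a, b, c, d, e, f, g}.
Min-cut edges: f→Exit (8), g→Exit (8); capacity 8 + 8 = 16.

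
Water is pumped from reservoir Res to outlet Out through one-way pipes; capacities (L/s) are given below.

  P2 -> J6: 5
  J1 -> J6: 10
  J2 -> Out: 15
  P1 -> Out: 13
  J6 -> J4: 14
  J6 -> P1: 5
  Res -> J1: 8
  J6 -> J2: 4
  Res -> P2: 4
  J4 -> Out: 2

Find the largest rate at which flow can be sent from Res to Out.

11

Augment Res→J1→J6→J2→Out: bottleneck 4, flow now 4.
Augment Res→J1→J6→P1→Out: bottleneck 4, flow now 8.
Augment Res→P2→J6→P1→Out: bottleneck 1, flow now 9.
Augment Res→P2→J6→J4→Out: bottleneck 2, flow now 11.
No augmenting path remains; maximum flow = 11.
In the residual graph, reachable from Res: {Res, J1, P2, J6, J4}.
Min-cut edges: J6→J2 (4), J6→P1 (5), J4→Out (2); capacity 4 + 5 + 2 = 11.
This cut is saturated, so no flow can exceed 11.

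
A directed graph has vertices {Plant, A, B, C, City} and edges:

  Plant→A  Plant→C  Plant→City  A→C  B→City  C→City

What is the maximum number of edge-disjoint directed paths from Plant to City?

Assign every edge capacity 1; by Menger, the answer equals the max flow.
Path Plant→City (+1); total 1.
Path Plant→C→City (+1); total 2.
No residual Plant→City path; max flow = 2.
Certifying cut of size 2: {C→City, Plant→City}.

2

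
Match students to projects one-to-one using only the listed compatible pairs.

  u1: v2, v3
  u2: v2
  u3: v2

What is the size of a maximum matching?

Unit-capacity flow: source→left, listed edges, right→sink; max matching = max flow.
Augmenting path u1→v2 (+1); matched 1.
Augmenting path u2→v2→u1→v3 (+1); matched 2.
No augmenting path remains; maximum matching = 2.
König certificate: {u1, v2} is a vertex cover of size 2 (every listed pair touches it), so no matching can be larger.

2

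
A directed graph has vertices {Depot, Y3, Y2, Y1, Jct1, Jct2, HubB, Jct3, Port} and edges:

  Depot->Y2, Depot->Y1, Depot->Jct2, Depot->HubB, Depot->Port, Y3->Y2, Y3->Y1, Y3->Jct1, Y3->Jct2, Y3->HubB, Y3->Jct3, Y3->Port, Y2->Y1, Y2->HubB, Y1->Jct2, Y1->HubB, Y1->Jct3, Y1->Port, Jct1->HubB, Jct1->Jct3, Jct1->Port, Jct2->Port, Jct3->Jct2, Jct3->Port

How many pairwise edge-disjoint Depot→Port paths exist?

4

Assign every edge capacity 1; by Menger, the answer equals the max flow.
Path Depot→Port (+1); total 1.
Path Depot→Y1→Port (+1); total 2.
Path Depot→Jct2→Port (+1); total 3.
Path Depot→Y2→Y1→Jct3→Port (+1); total 4.
No residual Depot→Port path; max flow = 4.
Certifying cut of size 4: {Depot→Jct2, Depot→Port, Depot→Y1, Depot→Y2}.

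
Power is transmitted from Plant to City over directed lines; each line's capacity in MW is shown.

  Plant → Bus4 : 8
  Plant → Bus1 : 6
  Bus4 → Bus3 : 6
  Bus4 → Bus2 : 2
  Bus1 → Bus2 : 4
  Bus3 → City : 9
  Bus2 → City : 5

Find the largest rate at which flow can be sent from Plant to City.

Augment Plant→Bus4→Bus3→City: bottleneck 6, flow now 6.
Augment Plant→Bus4→Bus2→City: bottleneck 2, flow now 8.
Augment Plant→Bus1→Bus2→City: bottleneck 3, flow now 11.
No augmenting path remains; maximum flow = 11.
In the residual graph, reachable from Plant: {Plant, Bus4, Bus1, Bus2}.
Min-cut edges: Bus4→Bus3 (6), Bus2→City (5); capacity 6 + 5 = 11.
This cut is saturated, so no flow can exceed 11.

11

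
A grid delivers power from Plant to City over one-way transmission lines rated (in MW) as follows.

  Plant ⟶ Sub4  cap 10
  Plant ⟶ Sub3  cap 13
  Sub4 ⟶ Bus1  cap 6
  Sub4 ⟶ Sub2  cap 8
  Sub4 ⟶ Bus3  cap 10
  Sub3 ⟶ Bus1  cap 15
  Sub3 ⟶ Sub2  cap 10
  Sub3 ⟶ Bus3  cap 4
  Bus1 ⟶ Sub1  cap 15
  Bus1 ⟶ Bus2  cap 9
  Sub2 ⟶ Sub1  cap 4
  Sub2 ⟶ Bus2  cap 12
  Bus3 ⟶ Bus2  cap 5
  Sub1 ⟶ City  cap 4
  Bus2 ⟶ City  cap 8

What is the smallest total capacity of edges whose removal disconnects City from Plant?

12

Augment Plant→Sub4→Bus1→Sub1→City: bottleneck 4, flow now 4.
Augment Plant→Sub4→Bus1→Bus2→City: bottleneck 2, flow now 6.
Augment Plant→Sub4→Sub2→Bus2→City: bottleneck 4, flow now 10.
Augment Plant→Sub3→Bus1→Bus2→City: bottleneck 2, flow now 12.
No augmenting path remains; maximum flow = 12.
By max-flow min-cut, the minimum cut capacity equals the max flow.
In the residual graph, reachable from Plant: {Plant, Sub4, Sub3, Bus1, Sub2, Bus3, Sub1, Bus2}.
Min-cut edges: Sub1→City (4), Bus2→City (8); capacity 4 + 8 = 12.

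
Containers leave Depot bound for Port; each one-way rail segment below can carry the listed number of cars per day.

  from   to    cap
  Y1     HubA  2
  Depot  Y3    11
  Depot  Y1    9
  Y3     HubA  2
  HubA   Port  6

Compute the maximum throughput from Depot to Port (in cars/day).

Augment Depot→Y1→HubA→Port: bottleneck 2, flow now 2.
Augment Depot→Y3→HubA→Port: bottleneck 2, flow now 4.
No augmenting path remains; maximum flow = 4.
In the residual graph, reachable from Depot: {Depot, Y1, Y3}.
Min-cut edges: Y1→HubA (2), Y3→HubA (2); capacity 2 + 2 = 4.
This cut is saturated, so no flow can exceed 4.

4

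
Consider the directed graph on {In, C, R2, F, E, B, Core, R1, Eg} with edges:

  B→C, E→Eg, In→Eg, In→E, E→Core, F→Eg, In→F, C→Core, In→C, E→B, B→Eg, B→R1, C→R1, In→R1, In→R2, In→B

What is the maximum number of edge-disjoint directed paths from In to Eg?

4

Assign every edge capacity 1; by Menger, the answer equals the max flow.
Path In→Eg (+1); total 1.
Path In→F→Eg (+1); total 2.
Path In→E→Eg (+1); total 3.
Path In→B→Eg (+1); total 4.
No residual In→Eg path; max flow = 4.
Certifying cut of size 4: {In→B, In→E, In→Eg, In→F}.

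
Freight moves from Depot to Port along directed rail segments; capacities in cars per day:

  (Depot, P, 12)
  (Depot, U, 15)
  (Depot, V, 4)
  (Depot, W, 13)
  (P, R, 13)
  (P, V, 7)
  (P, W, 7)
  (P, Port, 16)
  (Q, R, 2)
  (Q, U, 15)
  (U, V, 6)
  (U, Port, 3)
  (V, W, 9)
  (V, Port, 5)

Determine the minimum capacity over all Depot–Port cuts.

20

Augment Depot→P→Port: bottleneck 12, flow now 12.
Augment Depot→U→Port: bottleneck 3, flow now 15.
Augment Depot→V→Port: bottleneck 4, flow now 19.
Augment Depot→U→V→Port: bottleneck 1, flow now 20.
No augmenting path remains; maximum flow = 20.
By max-flow min-cut, the minimum cut capacity equals the max flow.
In the residual graph, reachable from Depot: {Depot, U, V, W}.
Min-cut edges: Depot→P (12), U→Port (3), V→Port (5); capacity 12 + 3 + 5 = 20.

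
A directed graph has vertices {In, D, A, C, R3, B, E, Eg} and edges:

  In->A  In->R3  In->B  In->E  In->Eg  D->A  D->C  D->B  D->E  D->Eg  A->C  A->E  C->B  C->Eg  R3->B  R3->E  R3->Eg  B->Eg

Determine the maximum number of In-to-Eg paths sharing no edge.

4

Assign every edge capacity 1; by Menger, the answer equals the max flow.
Path In→Eg (+1); total 1.
Path In→R3→Eg (+1); total 2.
Path In→B→Eg (+1); total 3.
Path In→A→C→Eg (+1); total 4.
No residual In→Eg path; max flow = 4.
Certifying cut of size 4: {In→A, In→B, In→Eg, In→R3}.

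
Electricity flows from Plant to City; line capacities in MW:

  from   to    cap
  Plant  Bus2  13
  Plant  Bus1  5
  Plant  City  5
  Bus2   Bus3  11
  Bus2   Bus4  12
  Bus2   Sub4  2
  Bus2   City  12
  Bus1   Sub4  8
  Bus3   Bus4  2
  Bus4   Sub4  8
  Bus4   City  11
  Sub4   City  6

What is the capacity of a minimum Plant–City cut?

23

Augment Plant→City: bottleneck 5, flow now 5.
Augment Plant→Bus2→City: bottleneck 12, flow now 17.
Augment Plant→Bus2→Bus4→City: bottleneck 1, flow now 18.
Augment Plant→Bus1→Sub4→City: bottleneck 5, flow now 23.
No augmenting path remains; maximum flow = 23.
By max-flow min-cut, the minimum cut capacity equals the max flow.
In the residual graph, reachable from Plant: {Plant}.
Min-cut edges: Plant→Bus2 (13), Plant→Bus1 (5), Plant→City (5); capacity 13 + 5 + 5 = 23.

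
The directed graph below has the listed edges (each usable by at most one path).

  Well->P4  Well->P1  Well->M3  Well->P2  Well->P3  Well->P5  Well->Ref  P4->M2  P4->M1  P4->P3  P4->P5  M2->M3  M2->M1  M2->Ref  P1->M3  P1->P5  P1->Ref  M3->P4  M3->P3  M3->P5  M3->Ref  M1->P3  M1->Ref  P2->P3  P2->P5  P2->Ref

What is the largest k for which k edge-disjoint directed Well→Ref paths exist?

Assign every edge capacity 1; by Menger, the answer equals the max flow.
Path Well→Ref (+1); total 1.
Path Well→P1→Ref (+1); total 2.
Path Well→M3→Ref (+1); total 3.
Path Well→P2→Ref (+1); total 4.
Path Well→P4→M2→Ref (+1); total 5.
No residual Well→Ref path; max flow = 5.
Certifying cut of size 5: {Well→M3, Well→P1, Well→P2, Well→P4, Well→Ref}.

5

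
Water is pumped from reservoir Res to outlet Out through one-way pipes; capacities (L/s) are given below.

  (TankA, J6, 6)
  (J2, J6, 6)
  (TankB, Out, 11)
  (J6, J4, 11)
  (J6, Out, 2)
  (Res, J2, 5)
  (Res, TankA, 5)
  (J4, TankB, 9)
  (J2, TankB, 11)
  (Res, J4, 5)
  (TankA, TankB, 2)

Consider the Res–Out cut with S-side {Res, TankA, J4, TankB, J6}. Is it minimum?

Given cut capacity: 5 + 11 + 2 = 18.
Augment Res→J2→TankB→Out: bottleneck 5, flow now 5.
Augment Res→TankA→TankB→Out: bottleneck 2, flow now 7.
Augment Res→TankA→J6→Out: bottleneck 2, flow now 9.
Augment Res→J4→TankB→Out: bottleneck 4, flow now 13.
No augmenting path remains; maximum flow = 13.
In the residual graph, reachable from Res: {Res, J2, TankA, J4, TankB, J6}.
Min-cut edges: TankB→Out (11), J6→Out (2); capacity 11 + 2 = 13.
Cut capacity 18 exceeds the max flow 13, so it is not minimum.

No — its capacity is 18, but the minimum cut has capacity 13.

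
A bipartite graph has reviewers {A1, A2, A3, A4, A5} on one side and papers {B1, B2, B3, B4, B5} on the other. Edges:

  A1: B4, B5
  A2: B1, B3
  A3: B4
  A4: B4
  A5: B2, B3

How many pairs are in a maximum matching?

Unit-capacity flow: source→left, listed edges, right→sink; max matching = max flow.
Augmenting path A1→B4 (+1); matched 1.
Augmenting path A2→B1 (+1); matched 2.
Augmenting path A5→B2 (+1); matched 3.
Augmenting path A3→B4→A1→B5 (+1); matched 4.
No augmenting path remains; maximum matching = 4.
König certificate: {A1, A2, A5, B4} is a vertex cover of size 4 (every listed pair touches it), so no matching can be larger.

4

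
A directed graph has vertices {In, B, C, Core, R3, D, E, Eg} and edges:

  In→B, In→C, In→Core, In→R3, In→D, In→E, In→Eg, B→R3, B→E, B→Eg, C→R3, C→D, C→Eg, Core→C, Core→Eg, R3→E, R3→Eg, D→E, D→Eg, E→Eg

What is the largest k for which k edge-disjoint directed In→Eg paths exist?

7

Assign every edge capacity 1; by Menger, the answer equals the max flow.
Path In→Eg (+1); total 1.
Path In→B→Eg (+1); total 2.
Path In→C→Eg (+1); total 3.
Path In→Core→Eg (+1); total 4.
Path In→R3→Eg (+1); total 5.
Path In→D→Eg (+1); total 6.
Path In→E→Eg (+1); total 7.
No residual In→Eg path; max flow = 7.
Certifying cut of size 7: {In→B, In→C, In→Core, In→D, In→E, In→Eg, In→R3}.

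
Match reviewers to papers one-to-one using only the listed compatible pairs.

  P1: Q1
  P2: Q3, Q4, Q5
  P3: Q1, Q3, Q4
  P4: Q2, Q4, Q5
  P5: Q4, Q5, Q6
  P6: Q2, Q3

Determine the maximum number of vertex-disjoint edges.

6

Unit-capacity flow: source→left, listed edges, right→sink; max matching = max flow.
Augmenting path P1→Q1 (+1); matched 1.
Augmenting path P2→Q3 (+1); matched 2.
Augmenting path P3→Q4 (+1); matched 3.
Augmenting path P4→Q2 (+1); matched 4.
Augmenting path P5→Q5 (+1); matched 5.
Augmenting path P6→Q2→P4→Q5→P5→Q6 (+1); matched 6.
No augmenting path remains; maximum matching = 6.
König certificate: {P1, P2, P3, P4, P5, P6} is a vertex cover of size 6 (every listed pair touches it), so no matching can be larger.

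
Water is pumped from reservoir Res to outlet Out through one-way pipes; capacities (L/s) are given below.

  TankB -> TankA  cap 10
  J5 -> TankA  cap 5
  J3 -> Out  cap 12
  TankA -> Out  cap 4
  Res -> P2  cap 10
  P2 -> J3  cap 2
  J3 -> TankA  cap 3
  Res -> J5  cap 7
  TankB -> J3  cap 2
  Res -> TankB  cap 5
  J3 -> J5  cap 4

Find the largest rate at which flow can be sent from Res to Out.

Augment Res→P2→J3→Out: bottleneck 2, flow now 2.
Augment Res→TankB→J3→Out: bottleneck 2, flow now 4.
Augment Res→TankB→TankA→Out: bottleneck 3, flow now 7.
Augment Res→J5→TankA→Out: bottleneck 1, flow now 8.
No augmenting path remains; maximum flow = 8.
In the residual graph, reachable from Res: {Res, P2, TankB, J5, TankA}.
Min-cut edges: P2→J3 (2), TankB→J3 (2), TankA→Out (4); capacity 2 + 2 + 4 = 8.
This cut is saturated, so no flow can exceed 8.

8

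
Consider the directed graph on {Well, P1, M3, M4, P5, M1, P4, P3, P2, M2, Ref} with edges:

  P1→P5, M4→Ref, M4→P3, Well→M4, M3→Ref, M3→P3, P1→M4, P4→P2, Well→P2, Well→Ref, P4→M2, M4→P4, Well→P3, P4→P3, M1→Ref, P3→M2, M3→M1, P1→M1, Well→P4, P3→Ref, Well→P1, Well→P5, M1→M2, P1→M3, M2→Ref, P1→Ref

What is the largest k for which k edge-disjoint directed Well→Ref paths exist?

Assign every edge capacity 1; by Menger, the answer equals the max flow.
Path Well→Ref (+1); total 1.
Path Well→P1→Ref (+1); total 2.
Path Well→M4→Ref (+1); total 3.
Path Well→P3→Ref (+1); total 4.
Path Well→P4→M2→Ref (+1); total 5.
No residual Well→Ref path; max flow = 5.
Certifying cut of size 5: {Well→M4, Well→P1, Well→P3, Well→P4, Well→Ref}.

5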